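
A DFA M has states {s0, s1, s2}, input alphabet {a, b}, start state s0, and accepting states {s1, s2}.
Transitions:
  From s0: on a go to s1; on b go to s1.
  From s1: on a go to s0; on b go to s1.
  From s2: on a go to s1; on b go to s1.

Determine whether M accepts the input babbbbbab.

accepted

s0 --b--> s1
s1 --a--> s0
s0 --b--> s1
s1 --b--> s1
s1 --b--> s1
s1 --b--> s1
s1 --b--> s1
s1 --a--> s0
s0 --b--> s1
End in state s1, which is an accepting state.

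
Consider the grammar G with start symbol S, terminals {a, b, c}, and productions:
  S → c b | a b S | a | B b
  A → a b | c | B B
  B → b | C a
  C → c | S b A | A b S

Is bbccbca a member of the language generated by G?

no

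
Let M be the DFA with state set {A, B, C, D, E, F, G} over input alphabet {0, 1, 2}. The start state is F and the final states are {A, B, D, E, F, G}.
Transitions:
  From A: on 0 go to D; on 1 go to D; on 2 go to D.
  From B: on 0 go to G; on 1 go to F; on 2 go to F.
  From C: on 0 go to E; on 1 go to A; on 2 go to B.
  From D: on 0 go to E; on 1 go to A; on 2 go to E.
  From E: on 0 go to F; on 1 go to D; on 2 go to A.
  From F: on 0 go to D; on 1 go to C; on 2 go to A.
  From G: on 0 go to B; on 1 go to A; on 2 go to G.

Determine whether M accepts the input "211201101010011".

F --2--> A
A --1--> D
D --1--> A
A --2--> D
D --0--> E
E --1--> D
D --1--> A
A --0--> D
D --1--> A
A --0--> D
D --1--> A
A --0--> D
D --0--> E
E --1--> D
D --1--> A
End in state A, which is an accepting state.

accepted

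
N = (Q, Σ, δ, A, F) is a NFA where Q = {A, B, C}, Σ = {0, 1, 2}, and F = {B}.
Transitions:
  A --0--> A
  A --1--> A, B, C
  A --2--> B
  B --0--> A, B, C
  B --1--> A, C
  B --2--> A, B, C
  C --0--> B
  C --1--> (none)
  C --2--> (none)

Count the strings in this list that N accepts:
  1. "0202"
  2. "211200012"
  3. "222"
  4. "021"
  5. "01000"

"0202": accepted
"211200012": accepted
"222": accepted
"021": rejected
"01000": accepted

4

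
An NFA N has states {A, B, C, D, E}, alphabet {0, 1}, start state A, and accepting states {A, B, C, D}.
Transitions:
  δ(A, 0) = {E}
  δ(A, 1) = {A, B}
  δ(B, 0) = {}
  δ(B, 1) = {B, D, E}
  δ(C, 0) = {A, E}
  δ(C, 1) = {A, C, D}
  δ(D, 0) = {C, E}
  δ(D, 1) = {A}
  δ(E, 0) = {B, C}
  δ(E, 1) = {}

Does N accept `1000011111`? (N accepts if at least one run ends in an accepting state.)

accepted

Start: {A}
read 1: {A, B}
read 0: {E}
read 0: {B, C}
read 0: {A, E}
read 0: {B, C, E}
read 1: {A, B, C, D, E}
read 1: {A, B, C, D, E}
read 1: {A, B, C, D, E}
read 1: {A, B, C, D, E}
read 1: {A, B, C, D, E}
Reachable ∩ accepting = {A, B, C, D} — nonempty.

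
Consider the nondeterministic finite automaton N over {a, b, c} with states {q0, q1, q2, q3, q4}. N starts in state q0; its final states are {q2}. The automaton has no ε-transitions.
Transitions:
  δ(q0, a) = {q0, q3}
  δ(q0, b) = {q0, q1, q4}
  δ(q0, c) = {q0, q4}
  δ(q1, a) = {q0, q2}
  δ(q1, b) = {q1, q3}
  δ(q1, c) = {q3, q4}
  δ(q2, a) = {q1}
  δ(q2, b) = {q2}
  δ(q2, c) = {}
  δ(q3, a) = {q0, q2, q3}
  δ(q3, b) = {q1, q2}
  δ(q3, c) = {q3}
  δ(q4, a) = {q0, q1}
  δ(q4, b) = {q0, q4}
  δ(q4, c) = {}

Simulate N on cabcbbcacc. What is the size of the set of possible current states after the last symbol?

Start: {q0}
read c: {q0, q4}
read a: {q0, q1, q3}
read b: {q0, q1, q2, q3, q4}
read c: {q0, q3, q4}
read b: {q0, q1, q2, q4}
read b: {q0, q1, q2, q3, q4}
read c: {q0, q3, q4}
read a: {q0, q1, q2, q3}
read c: {q0, q3, q4}
read c: {q0, q3, q4}
Final reachable set {q0, q3, q4} has 3 states.

3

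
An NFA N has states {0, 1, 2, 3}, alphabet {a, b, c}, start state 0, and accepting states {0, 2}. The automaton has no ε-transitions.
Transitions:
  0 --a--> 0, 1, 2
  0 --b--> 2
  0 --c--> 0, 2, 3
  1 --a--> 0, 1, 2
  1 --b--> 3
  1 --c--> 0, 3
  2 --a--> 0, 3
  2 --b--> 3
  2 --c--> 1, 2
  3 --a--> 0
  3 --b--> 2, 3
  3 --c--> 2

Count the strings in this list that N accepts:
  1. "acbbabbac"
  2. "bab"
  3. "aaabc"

3

"acbbabbac": accepted
"bab": accepted
"aaabc": accepted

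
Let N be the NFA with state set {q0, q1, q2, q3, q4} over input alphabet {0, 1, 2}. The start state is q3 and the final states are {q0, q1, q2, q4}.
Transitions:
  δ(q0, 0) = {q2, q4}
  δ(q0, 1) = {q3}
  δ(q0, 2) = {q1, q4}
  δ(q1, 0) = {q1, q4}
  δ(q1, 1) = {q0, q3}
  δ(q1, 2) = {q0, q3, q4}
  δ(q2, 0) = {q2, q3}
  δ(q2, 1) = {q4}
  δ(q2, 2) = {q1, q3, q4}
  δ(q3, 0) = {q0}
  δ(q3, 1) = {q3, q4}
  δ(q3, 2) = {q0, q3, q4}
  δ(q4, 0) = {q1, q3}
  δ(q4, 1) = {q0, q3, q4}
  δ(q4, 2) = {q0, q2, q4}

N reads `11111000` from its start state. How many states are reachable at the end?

5

Start: {q3}
read 1: {q3, q4}
read 1: {q0, q3, q4}
read 1: {q0, q3, q4}
read 1: {q0, q3, q4}
read 1: {q0, q3, q4}
read 0: {q0, q1, q2, q3, q4}
read 0: {q0, q1, q2, q3, q4}
read 0: {q0, q1, q2, q3, q4}
Final reachable set {q0, q1, q2, q3, q4} has 5 states.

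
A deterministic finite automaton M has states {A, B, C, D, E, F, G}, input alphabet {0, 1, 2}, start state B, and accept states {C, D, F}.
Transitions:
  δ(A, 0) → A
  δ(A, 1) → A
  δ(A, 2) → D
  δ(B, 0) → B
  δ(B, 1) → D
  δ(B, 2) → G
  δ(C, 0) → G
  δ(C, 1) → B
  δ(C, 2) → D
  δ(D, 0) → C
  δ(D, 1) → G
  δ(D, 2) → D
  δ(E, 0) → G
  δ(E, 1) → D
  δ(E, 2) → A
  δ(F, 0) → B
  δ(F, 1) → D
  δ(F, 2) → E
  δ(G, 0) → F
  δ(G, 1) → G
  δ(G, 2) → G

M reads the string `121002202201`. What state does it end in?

B --1--> D
D --2--> D
D --1--> G
G --0--> F
F --0--> B
B --2--> G
G --2--> G
G --0--> F
F --2--> E
E --2--> A
A --0--> A
A --1--> A

A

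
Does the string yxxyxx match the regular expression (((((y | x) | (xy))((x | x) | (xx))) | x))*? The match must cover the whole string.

Split into 4 pieces yx · x · yx · x; each matches ((((y|x)|(xy))((x|x)|(xx)))|x).

yes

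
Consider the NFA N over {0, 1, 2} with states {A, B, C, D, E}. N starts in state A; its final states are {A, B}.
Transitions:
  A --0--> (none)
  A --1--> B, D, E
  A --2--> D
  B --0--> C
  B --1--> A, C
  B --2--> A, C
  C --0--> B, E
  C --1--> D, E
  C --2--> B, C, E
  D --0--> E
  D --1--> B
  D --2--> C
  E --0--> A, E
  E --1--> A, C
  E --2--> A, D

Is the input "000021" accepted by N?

rejected

Start: {A}
read 0: {}
The reachable set is empty and stays empty for the remaining 5 symbols.
Reachable ∩ accepting = {} — empty.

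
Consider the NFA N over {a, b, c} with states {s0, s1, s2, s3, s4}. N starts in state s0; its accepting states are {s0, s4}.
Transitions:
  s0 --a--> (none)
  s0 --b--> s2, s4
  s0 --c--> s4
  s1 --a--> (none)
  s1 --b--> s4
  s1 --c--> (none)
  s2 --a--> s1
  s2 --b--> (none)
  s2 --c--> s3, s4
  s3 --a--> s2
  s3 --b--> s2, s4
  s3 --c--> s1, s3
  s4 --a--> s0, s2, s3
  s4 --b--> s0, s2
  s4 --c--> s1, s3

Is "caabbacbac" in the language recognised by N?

Start: {s0}
read c: {s4}
read a: {s0, s2, s3}
read a: {s1, s2}
read b: {s4}
read b: {s0, s2}
read a: {s1}
read c: {}
The reachable set is empty and stays empty for the remaining 3 symbols.
Reachable ∩ accepting = {} — empty.

rejected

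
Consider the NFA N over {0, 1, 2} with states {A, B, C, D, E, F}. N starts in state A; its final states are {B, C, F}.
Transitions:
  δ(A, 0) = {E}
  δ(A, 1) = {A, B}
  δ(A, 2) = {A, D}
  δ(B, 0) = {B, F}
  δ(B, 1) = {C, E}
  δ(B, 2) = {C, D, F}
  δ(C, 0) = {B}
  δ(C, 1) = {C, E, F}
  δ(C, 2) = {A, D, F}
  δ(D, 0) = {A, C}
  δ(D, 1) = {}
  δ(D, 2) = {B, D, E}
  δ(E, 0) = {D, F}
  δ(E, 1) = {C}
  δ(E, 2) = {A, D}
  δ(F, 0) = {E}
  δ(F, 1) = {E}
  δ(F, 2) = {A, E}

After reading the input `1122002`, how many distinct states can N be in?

Start: {A}
read 1: {A, B}
read 1: {A, B, C, E}
read 2: {A, C, D, F}
read 2: {A, B, D, E, F}
read 0: {A, B, C, D, E, F}
read 0: {A, B, C, D, E, F}
read 2: {A, B, C, D, E, F}
Final reachable set {A, B, C, D, E, F} has 6 states.

6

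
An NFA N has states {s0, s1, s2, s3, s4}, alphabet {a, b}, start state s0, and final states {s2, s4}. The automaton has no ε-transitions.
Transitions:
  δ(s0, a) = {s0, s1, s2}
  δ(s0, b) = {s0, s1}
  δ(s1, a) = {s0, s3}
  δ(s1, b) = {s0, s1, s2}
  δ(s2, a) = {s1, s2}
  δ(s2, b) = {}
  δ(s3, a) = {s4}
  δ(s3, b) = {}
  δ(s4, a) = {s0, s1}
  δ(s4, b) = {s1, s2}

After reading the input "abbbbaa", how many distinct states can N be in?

5

Start: {s0}
read a: {s0, s1, s2}
read b: {s0, s1, s2}
read b: {s0, s1, s2}
read b: {s0, s1, s2}
read b: {s0, s1, s2}
read a: {s0, s1, s2, s3}
read a: {s0, s1, s2, s3, s4}
Final reachable set {s0, s1, s2, s3, s4} has 5 states.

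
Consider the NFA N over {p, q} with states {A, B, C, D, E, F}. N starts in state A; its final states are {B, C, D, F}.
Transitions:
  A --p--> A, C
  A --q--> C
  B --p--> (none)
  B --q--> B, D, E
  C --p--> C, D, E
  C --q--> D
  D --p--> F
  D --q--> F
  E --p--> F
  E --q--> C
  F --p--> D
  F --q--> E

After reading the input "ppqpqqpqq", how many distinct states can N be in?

Start: {A}
read p: {A, C}
read p: {A, C, D, E}
read q: {C, D, F}
read p: {C, D, E, F}
read q: {C, D, E, F}
read q: {C, D, E, F}
read p: {C, D, E, F}
read q: {C, D, E, F}
read q: {C, D, E, F}
Final reachable set {C, D, E, F} has 4 states.

4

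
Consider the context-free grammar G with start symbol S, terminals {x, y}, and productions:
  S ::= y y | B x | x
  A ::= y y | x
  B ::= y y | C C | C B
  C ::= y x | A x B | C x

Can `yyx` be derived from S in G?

S ⇒ Bx ⇒ yyx

yes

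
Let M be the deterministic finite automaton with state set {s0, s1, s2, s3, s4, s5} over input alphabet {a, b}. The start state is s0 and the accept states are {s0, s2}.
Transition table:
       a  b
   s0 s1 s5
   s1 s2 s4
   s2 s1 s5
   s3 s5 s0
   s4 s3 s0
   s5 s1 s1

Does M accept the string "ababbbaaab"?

rejected

s0 --a--> s1
s1 --b--> s4
s4 --a--> s3
s3 --b--> s0
s0 --b--> s5
s5 --b--> s1
s1 --a--> s2
s2 --a--> s1
s1 --a--> s2
s2 --b--> s5
End in state s5, which is not an accepting state.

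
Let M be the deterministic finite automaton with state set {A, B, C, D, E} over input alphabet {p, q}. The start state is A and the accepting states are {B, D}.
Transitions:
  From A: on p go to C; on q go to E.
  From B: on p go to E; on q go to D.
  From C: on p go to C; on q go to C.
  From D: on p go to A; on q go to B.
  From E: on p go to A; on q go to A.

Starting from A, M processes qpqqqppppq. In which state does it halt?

A --q--> E
E --p--> A
A --q--> E
E --q--> A
A --q--> E
E --p--> A
A --p--> C
C --p--> C
C --p--> C
C --q--> C

C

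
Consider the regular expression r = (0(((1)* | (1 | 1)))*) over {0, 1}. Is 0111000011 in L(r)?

No split of 0111000011 into u·v has 0 matching u and (((1)*|(1|1)))* matching v.

no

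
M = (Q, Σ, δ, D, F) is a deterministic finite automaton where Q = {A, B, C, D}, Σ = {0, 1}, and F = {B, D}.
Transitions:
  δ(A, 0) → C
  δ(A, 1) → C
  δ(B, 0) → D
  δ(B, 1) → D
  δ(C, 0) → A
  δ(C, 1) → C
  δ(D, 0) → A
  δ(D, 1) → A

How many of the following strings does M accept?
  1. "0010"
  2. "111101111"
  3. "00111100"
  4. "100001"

0

"0010": rejected
"111101111": rejected
"00111100": rejected
"100001": rejected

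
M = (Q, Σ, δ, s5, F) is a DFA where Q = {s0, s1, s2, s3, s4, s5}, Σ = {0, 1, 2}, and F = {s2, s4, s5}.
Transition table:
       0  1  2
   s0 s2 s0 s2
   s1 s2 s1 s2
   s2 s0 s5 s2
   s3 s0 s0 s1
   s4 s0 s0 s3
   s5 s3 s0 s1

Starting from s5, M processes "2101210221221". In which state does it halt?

s5 --2--> s1
s1 --1--> s1
s1 --0--> s2
s2 --1--> s5
s5 --2--> s1
s1 --1--> s1
s1 --0--> s2
s2 --2--> s2
s2 --2--> s2
s2 --1--> s5
s5 --2--> s1
s1 --2--> s2
s2 --1--> s5

s5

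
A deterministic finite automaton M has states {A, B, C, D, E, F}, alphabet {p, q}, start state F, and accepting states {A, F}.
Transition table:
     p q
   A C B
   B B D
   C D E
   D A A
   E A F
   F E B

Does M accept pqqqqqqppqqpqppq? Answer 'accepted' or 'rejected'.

rejected

F --p--> E
E --q--> F
F --q--> B
B --q--> D
D --q--> A
A --q--> B
B --q--> D
D --p--> A
A --p--> C
C --q--> E
E --q--> F
F --p--> E
E --q--> F
F --p--> E
E --p--> A
A --q--> B
End in state B, which is not an accepting state.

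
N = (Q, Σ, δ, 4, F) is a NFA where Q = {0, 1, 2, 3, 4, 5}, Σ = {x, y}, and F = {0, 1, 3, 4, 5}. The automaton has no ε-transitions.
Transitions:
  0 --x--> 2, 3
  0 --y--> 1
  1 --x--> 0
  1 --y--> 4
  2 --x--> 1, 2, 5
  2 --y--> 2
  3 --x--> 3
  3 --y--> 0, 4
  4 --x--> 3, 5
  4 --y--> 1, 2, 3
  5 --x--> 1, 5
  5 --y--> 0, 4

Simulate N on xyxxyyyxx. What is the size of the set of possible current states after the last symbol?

Start: {4}
read x: {3, 5}
read y: {0, 4}
read x: {2, 3, 5}
read x: {1, 2, 3, 5}
read y: {0, 2, 4}
read y: {1, 2, 3}
read y: {0, 2, 4}
read x: {1, 2, 3, 5}
read x: {0, 1, 2, 3, 5}
Final reachable set {0, 1, 2, 3, 5} has 5 states.

5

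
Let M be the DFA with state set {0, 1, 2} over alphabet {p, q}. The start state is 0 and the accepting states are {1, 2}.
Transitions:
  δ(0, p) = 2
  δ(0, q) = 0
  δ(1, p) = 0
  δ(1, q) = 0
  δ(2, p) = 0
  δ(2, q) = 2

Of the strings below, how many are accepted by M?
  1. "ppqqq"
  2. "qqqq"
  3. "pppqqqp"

0

"ppqqq": rejected
"qqqq": rejected
"pppqqqp": rejected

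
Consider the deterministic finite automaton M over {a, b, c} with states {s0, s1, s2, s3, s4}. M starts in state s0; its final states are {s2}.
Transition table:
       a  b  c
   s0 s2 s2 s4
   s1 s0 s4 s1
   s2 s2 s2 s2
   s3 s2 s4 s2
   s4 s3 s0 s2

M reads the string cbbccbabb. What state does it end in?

s0 --c--> s4
s4 --b--> s0
s0 --b--> s2
s2 --c--> s2
s2 --c--> s2
s2 --b--> s2
s2 --a--> s2
s2 --b--> s2
s2 --b--> s2

s2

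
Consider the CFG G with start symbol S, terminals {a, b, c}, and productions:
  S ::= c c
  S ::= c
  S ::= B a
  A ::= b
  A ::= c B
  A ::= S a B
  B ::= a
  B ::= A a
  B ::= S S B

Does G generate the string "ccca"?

no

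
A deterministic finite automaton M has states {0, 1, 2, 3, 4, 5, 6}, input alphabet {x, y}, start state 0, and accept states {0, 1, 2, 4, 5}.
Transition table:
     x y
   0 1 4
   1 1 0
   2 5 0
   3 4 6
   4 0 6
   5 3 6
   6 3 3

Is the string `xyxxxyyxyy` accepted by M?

0 --x--> 1
1 --y--> 0
0 --x--> 1
1 --x--> 1
1 --x--> 1
1 --y--> 0
0 --y--> 4
4 --x--> 0
0 --y--> 4
4 --y--> 6
End in state 6, which is not an accepting state.

rejected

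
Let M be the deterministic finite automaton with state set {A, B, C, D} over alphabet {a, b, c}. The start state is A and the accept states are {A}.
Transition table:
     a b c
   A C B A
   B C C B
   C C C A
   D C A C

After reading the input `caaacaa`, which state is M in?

C

A --c--> A
A --a--> C
C --a--> C
C --a--> C
C --c--> A
A --a--> C
C --a--> C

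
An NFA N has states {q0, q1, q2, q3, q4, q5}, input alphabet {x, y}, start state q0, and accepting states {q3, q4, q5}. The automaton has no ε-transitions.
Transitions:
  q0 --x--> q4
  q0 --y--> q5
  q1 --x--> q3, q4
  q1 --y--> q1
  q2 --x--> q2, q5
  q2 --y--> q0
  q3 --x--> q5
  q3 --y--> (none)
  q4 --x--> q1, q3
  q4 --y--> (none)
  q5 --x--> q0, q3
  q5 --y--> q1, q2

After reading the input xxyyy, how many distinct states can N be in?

Start: {q0}
read x: {q4}
read x: {q1, q3}
read y: {q1}
read y: {q1}
read y: {q1}
Final reachable set {q1} has 1 state.

1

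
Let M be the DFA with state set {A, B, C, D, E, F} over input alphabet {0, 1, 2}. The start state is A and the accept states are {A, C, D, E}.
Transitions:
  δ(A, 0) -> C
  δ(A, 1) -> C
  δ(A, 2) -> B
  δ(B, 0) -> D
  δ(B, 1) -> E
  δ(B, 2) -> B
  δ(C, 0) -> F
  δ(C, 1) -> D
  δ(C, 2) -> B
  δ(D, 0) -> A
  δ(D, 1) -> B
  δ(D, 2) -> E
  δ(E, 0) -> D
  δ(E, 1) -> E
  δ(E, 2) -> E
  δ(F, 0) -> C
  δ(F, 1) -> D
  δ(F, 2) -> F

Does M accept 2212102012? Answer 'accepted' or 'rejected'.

A --2--> B
B --2--> B
B --1--> E
E --2--> E
E --1--> E
E --0--> D
D --2--> E
E --0--> D
D --1--> B
B --2--> B
End in state B, which is not an accepting state.

rejected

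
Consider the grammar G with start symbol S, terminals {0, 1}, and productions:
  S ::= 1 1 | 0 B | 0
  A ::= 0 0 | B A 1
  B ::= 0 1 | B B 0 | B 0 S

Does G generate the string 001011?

yes

S ⇒ 0B ⇒ 0B0S ⇒ 0010S ⇒ 001011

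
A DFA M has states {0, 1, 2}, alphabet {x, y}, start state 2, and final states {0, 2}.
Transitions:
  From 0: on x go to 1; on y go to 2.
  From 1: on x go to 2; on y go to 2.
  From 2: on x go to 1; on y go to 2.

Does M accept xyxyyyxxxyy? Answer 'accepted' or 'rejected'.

accepted

2 --x--> 1
1 --y--> 2
2 --x--> 1
1 --y--> 2
2 --y--> 2
2 --y--> 2
2 --x--> 1
1 --x--> 2
2 --x--> 1
1 --y--> 2
2 --y--> 2
End in state 2, which is an accepting state.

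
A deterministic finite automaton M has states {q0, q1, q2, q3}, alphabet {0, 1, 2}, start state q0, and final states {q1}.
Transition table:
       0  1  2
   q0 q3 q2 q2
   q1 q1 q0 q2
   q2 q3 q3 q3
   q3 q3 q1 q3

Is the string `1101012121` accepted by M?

accepted

q0 --1--> q2
q2 --1--> q3
q3 --0--> q3
q3 --1--> q1
q1 --0--> q1
q1 --1--> q0
q0 --2--> q2
q2 --1--> q3
q3 --2--> q3
q3 --1--> q1
End in state q1, which is an accepting state.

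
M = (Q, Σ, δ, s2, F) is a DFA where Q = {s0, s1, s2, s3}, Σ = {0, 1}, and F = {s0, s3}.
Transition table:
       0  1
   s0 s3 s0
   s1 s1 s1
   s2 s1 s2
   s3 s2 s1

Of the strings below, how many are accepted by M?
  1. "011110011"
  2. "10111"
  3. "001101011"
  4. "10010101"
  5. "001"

0

"011110011": rejected
"10111": rejected
"001101011": rejected
"10010101": rejected
"001": rejected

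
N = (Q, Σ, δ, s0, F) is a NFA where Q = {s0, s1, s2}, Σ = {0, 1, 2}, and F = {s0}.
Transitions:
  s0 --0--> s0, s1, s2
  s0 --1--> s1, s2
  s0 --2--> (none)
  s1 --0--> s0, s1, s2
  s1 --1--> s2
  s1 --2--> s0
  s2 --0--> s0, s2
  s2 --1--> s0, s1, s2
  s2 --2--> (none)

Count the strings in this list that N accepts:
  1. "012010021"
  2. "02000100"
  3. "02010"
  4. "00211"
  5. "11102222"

"012010021": rejected
"02000100": accepted
"02010": accepted
"00211": accepted
"11102222": rejected

3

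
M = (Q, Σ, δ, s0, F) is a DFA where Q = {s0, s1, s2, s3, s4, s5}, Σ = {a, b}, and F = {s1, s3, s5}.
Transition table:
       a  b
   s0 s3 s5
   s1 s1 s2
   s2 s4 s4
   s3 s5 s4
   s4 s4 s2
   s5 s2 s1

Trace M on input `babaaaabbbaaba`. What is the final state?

s0 --b--> s5
s5 --a--> s2
s2 --b--> s4
s4 --a--> s4
s4 --a--> s4
s4 --a--> s4
s4 --a--> s4
s4 --b--> s2
s2 --b--> s4
s4 --b--> s2
s2 --a--> s4
s4 --a--> s4
s4 --b--> s2
s2 --a--> s4

s4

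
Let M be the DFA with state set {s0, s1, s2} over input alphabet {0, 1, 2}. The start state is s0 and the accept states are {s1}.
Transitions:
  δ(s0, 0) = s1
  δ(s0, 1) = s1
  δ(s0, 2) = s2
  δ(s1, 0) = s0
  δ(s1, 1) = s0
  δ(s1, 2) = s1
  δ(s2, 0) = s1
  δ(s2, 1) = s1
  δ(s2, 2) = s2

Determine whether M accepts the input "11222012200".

s0 --1--> s1
s1 --1--> s0
s0 --2--> s2
s2 --2--> s2
s2 --2--> s2
s2 --0--> s1
s1 --1--> s0
s0 --2--> s2
s2 --2--> s2
s2 --0--> s1
s1 --0--> s0
End in state s0, which is not an accepting state.

rejected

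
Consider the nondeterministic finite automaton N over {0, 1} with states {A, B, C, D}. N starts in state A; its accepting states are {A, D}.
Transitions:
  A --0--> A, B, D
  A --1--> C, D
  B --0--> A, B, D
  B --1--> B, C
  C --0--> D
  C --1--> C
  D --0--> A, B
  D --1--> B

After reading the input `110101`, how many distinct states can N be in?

3

Start: {A}
read 1: {C, D}
read 1: {B, C}
read 0: {A, B, D}
read 1: {B, C, D}
read 0: {A, B, D}
read 1: {B, C, D}
Final reachable set {B, C, D} has 3 states.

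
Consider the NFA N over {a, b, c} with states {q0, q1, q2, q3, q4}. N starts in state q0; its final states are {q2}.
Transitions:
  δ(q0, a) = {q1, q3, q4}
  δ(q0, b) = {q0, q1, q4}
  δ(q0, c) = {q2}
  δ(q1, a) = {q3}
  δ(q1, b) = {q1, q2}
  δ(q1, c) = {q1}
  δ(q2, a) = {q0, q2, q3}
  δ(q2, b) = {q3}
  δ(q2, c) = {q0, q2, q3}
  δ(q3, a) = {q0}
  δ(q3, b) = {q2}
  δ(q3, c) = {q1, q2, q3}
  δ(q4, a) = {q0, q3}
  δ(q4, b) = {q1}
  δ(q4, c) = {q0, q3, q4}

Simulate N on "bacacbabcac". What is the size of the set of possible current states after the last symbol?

5

Start: {q0}
read b: {q0, q1, q4}
read a: {q0, q1, q3, q4}
read c: {q0, q1, q2, q3, q4}
read a: {q0, q1, q2, q3, q4}
read c: {q0, q1, q2, q3, q4}
read b: {q0, q1, q2, q3, q4}
read a: {q0, q1, q2, q3, q4}
read b: {q0, q1, q2, q3, q4}
read c: {q0, q1, q2, q3, q4}
read a: {q0, q1, q2, q3, q4}
read c: {q0, q1, q2, q3, q4}
Final reachable set {q0, q1, q2, q3, q4} has 5 states.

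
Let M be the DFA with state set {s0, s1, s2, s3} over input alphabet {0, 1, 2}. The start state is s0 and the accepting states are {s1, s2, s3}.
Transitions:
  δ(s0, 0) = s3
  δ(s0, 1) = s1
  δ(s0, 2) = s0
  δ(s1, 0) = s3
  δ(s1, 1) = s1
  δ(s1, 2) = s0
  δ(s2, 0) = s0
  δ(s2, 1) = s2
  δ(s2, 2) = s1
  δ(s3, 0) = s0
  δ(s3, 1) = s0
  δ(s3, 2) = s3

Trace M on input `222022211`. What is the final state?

s1

s0 --2--> s0
s0 --2--> s0
s0 --2--> s0
s0 --0--> s3
s3 --2--> s3
s3 --2--> s3
s3 --2--> s3
s3 --1--> s0
s0 --1--> s1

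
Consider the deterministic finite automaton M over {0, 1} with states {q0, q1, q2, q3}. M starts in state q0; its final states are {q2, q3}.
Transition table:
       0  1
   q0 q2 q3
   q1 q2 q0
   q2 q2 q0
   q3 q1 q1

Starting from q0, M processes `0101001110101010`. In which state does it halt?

q0 --0--> q2
q2 --1--> q0
q0 --0--> q2
q2 --1--> q0
q0 --0--> q2
q2 --0--> q2
q2 --1--> q0
q0 --1--> q3
q3 --1--> q1
q1 --0--> q2
q2 --1--> q0
q0 --0--> q2
q2 --1--> q0
q0 --0--> q2
q2 --1--> q0
q0 --0--> q2

q2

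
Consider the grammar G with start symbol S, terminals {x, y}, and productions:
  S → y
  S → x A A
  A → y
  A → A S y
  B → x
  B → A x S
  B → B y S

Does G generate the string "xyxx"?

no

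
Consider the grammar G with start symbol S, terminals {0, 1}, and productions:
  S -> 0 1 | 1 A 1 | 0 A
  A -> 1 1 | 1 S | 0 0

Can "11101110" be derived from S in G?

no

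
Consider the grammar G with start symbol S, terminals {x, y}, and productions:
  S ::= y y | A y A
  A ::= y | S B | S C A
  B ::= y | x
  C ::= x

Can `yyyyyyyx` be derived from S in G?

S ⇒ AyA ⇒ SByA ⇒ yyByA ⇒ yyyyA ⇒ yyyySB ⇒ yyyyAyAB ⇒ yyyyyyAB ⇒ yyyyyyyB ⇒ yyyyyyyx

yes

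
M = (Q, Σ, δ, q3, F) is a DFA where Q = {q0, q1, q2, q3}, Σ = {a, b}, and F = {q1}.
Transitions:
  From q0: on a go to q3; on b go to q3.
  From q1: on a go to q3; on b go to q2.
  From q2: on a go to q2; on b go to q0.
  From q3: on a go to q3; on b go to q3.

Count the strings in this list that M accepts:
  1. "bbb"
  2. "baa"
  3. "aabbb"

0

"bbb": rejected
"baa": rejected
"aabbb": rejected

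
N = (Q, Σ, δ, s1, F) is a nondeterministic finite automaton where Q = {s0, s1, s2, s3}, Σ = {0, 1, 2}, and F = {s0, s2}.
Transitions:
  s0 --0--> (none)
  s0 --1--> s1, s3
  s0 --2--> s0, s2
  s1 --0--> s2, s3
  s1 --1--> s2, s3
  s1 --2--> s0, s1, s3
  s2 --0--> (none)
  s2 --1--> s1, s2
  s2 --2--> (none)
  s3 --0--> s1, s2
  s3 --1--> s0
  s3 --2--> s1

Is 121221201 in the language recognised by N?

Start: {s1}
read 1: {s2, s3}
read 2: {s1}
read 1: {s2, s3}
read 2: {s1}
read 2: {s0, s1, s3}
read 1: {s0, s1, s2, s3}
read 2: {s0, s1, s2, s3}
read 0: {s1, s2, s3}
read 1: {s0, s1, s2, s3}
Reachable ∩ accepting = {s0, s2} — nonempty.

accepted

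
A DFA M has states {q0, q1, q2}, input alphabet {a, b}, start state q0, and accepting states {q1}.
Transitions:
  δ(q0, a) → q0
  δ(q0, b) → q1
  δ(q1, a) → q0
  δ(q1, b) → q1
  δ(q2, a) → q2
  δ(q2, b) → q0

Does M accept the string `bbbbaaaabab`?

accepted

q0 --b--> q1
q1 --b--> q1
q1 --b--> q1
q1 --b--> q1
q1 --a--> q0
q0 --a--> q0
q0 --a--> q0
q0 --a--> q0
q0 --b--> q1
q1 --a--> q0
q0 --b--> q1
End in state q1, which is an accepting state.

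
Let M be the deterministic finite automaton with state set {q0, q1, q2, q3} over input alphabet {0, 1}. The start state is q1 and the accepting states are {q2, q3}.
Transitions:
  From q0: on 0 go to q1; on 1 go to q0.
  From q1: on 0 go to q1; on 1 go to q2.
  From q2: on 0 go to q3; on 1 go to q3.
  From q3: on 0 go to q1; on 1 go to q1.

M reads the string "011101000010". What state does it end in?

q3

q1 --0--> q1
q1 --1--> q2
q2 --1--> q3
q3 --1--> q1
q1 --0--> q1
q1 --1--> q2
q2 --0--> q3
q3 --0--> q1
q1 --0--> q1
q1 --0--> q1
q1 --1--> q2
q2 --0--> q3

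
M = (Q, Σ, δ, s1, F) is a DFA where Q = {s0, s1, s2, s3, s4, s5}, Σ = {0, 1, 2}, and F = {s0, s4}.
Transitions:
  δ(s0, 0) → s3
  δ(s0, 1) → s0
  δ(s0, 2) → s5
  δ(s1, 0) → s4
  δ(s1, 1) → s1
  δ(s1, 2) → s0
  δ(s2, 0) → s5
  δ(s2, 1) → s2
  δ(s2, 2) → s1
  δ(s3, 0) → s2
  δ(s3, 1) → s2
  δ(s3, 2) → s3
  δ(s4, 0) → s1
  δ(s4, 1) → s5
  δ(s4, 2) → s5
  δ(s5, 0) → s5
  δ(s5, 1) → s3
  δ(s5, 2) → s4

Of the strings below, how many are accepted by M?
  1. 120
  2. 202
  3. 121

1

120: rejected
202: rejected
121: accepted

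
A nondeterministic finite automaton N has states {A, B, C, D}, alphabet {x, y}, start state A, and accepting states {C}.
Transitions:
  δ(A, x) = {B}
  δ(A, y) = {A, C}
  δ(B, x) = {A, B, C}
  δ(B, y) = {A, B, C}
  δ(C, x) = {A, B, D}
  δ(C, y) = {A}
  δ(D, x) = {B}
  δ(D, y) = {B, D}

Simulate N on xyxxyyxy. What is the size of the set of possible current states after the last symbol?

Start: {A}
read x: {B}
read y: {A, B, C}
read x: {A, B, C, D}
read x: {A, B, C, D}
read y: {A, B, C, D}
read y: {A, B, C, D}
read x: {A, B, C, D}
read y: {A, B, C, D}
Final reachable set {A, B, C, D} has 4 states.

4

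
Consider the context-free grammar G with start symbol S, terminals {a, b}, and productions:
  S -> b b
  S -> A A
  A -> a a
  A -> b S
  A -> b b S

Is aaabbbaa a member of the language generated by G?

no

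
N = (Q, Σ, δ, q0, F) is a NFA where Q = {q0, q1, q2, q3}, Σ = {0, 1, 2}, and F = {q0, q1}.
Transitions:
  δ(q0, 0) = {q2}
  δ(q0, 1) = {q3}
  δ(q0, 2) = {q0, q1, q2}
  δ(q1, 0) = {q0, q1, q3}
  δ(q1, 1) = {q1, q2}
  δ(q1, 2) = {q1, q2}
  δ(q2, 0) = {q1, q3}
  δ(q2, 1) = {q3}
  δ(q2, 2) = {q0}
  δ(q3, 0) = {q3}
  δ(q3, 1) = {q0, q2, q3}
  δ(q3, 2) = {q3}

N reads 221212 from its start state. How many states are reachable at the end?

4

Start: {q0}
read 2: {q0, q1, q2}
read 2: {q0, q1, q2}
read 1: {q1, q2, q3}
read 2: {q0, q1, q2, q3}
read 1: {q0, q1, q2, q3}
read 2: {q0, q1, q2, q3}
Final reachable set {q0, q1, q2, q3} has 4 states.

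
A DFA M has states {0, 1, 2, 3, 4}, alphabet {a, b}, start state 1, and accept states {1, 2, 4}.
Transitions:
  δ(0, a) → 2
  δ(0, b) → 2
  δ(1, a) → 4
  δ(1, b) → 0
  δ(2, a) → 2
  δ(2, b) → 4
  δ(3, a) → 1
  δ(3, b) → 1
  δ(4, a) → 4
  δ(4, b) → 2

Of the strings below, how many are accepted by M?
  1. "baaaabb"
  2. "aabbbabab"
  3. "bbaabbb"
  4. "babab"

"baaaabb": accepted
"aabbbabab": accepted
"bbaabbb": accepted
"babab": accepted

4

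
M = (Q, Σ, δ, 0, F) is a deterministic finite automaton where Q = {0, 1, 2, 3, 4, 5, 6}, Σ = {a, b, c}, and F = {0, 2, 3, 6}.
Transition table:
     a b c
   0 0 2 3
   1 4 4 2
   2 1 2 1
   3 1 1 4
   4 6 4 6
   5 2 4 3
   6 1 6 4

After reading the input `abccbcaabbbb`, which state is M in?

0 --a--> 0
0 --b--> 2
2 --c--> 1
1 --c--> 2
2 --b--> 2
2 --c--> 1
1 --a--> 4
4 --a--> 6
6 --b--> 6
6 --b--> 6
6 --b--> 6
6 --b--> 6

6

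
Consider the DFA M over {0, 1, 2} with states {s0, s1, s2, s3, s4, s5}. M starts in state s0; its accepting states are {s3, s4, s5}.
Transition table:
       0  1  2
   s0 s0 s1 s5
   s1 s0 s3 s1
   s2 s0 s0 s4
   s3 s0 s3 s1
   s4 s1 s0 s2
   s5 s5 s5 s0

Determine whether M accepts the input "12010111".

s0 --1--> s1
s1 --2--> s1
s1 --0--> s0
s0 --1--> s1
s1 --0--> s0
s0 --1--> s1
s1 --1--> s3
s3 --1--> s3
End in state s3, which is an accepting state.

accepted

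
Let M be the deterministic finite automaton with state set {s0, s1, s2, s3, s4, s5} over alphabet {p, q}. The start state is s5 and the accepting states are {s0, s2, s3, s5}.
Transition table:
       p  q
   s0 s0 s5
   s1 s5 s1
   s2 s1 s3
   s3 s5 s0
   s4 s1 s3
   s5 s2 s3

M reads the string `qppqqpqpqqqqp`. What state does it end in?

s5

s5 --q--> s3
s3 --p--> s5
s5 --p--> s2
s2 --q--> s3
s3 --q--> s0
s0 --p--> s0
s0 --q--> s5
s5 --p--> s2
s2 --q--> s3
s3 --q--> s0
s0 --q--> s5
s5 --q--> s3
s3 --p--> s5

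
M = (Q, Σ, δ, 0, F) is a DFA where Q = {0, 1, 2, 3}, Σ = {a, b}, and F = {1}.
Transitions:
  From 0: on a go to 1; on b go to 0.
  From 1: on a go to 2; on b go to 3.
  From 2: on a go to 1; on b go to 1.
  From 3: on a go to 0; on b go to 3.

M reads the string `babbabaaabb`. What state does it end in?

3

0 --b--> 0
0 --a--> 1
1 --b--> 3
3 --b--> 3
3 --a--> 0
0 --b--> 0
0 --a--> 1
1 --a--> 2
2 --a--> 1
1 --b--> 3
3 --b--> 3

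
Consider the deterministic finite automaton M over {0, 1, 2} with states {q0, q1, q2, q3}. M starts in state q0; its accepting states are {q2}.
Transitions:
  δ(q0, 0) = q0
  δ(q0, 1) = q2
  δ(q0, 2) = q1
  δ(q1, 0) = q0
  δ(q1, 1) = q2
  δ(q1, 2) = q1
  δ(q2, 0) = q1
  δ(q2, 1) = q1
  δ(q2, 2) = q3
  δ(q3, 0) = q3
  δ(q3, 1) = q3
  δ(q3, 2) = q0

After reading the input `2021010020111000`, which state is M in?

q0 --2--> q1
q1 --0--> q0
q0 --2--> q1
q1 --1--> q2
q2 --0--> q1
q1 --1--> q2
q2 --0--> q1
q1 --0--> q0
q0 --2--> q1
q1 --0--> q0
q0 --1--> q2
q2 --1--> q1
q1 --1--> q2
q2 --0--> q1
q1 --0--> q0
q0 --0--> q0

q0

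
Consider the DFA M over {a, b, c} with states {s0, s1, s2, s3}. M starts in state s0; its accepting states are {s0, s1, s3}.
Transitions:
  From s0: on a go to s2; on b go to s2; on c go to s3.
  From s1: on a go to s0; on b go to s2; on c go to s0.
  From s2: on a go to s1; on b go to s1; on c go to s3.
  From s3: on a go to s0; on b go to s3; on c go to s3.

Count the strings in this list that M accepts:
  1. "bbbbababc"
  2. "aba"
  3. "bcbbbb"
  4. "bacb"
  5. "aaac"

"bbbbababc": accepted
"aba": accepted
"bcbbbb": accepted
"bacb": rejected
"aaac": accepted

4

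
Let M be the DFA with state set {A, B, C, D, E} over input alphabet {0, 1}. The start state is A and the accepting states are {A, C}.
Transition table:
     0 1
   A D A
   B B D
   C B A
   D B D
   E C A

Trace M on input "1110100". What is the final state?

B

A --1--> A
A --1--> A
A --1--> A
A --0--> D
D --1--> D
D --0--> B
B --0--> B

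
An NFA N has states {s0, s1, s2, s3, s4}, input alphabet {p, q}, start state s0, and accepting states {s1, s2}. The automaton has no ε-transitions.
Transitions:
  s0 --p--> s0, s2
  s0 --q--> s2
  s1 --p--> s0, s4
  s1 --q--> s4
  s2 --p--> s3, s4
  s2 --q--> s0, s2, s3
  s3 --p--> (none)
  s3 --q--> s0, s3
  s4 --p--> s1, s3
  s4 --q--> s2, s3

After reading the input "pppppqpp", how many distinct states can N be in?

5

Start: {s0}
read p: {s0, s2}
read p: {s0, s2, s3, s4}
read p: {s0, s1, s2, s3, s4}
read p: {s0, s1, s2, s3, s4}
read p: {s0, s1, s2, s3, s4}
read q: {s0, s2, s3, s4}
read p: {s0, s1, s2, s3, s4}
read p: {s0, s1, s2, s3, s4}
Final reachable set {s0, s1, s2, s3, s4} has 5 states.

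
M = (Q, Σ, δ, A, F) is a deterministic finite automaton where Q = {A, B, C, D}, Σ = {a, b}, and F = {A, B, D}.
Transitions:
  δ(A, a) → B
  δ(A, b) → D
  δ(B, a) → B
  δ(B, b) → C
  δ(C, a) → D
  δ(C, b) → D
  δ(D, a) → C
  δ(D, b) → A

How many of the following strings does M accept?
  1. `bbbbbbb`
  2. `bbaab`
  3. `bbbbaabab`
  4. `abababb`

3

`bbbbbbb`: accepted
`bbaab`: rejected
`bbbbaabab`: accepted
`abababb`: accepted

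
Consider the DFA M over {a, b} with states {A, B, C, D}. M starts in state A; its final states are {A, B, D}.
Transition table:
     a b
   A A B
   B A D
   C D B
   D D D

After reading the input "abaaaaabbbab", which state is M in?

A --a--> A
A --b--> B
B --a--> A
A --a--> A
A --a--> A
A --a--> A
A --a--> A
A --b--> B
B --b--> D
D --b--> D
D --a--> D
D --b--> D

D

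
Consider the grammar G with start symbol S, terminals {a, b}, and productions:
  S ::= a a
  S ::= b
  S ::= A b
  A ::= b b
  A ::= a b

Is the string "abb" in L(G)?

yes

S ⇒ Ab ⇒ abb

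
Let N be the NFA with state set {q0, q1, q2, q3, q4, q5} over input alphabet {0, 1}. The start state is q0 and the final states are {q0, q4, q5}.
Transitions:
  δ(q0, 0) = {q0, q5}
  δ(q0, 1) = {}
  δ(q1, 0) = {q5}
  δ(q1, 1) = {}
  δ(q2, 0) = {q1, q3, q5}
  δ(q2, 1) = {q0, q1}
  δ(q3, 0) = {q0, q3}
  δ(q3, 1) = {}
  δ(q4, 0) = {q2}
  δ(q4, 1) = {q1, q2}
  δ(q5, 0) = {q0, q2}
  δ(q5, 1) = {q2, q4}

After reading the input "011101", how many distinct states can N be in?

Start: {q0}
read 0: {q0, q5}
read 1: {q2, q4}
read 1: {q0, q1, q2}
read 1: {q0, q1}
read 0: {q0, q5}
read 1: {q2, q4}
Final reachable set {q2, q4} has 2 states.

2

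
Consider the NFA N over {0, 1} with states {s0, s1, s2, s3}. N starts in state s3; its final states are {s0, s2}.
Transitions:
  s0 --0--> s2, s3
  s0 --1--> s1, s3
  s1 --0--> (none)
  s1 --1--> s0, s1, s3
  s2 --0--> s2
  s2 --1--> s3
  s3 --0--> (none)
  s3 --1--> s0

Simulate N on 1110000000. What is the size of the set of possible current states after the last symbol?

Start: {s3}
read 1: {s0}
read 1: {s1, s3}
read 1: {s0, s1, s3}
read 0: {s2, s3}
read 0: {s2}
read 0: {s2}
read 0: {s2}
read 0: {s2}
read 0: {s2}
read 0: {s2}
Final reachable set {s2} has 1 state.

1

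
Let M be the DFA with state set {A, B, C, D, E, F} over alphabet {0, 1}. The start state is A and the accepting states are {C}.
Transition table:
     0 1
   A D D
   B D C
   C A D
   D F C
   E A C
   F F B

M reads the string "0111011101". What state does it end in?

A --0--> D
D --1--> C
C --1--> D
D --1--> C
C --0--> A
A --1--> D
D --1--> C
C --1--> D
D --0--> F
F --1--> B

B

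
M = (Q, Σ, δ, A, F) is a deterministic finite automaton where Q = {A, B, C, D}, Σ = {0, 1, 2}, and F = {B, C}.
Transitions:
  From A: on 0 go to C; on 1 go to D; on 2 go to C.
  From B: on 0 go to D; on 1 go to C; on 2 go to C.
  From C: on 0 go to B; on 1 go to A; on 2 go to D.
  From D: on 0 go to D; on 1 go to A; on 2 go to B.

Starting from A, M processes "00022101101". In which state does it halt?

A

A --0--> C
C --0--> B
B --0--> D
D --2--> B
B --2--> C
C --1--> A
A --0--> C
C --1--> A
A --1--> D
D --0--> D
D --1--> A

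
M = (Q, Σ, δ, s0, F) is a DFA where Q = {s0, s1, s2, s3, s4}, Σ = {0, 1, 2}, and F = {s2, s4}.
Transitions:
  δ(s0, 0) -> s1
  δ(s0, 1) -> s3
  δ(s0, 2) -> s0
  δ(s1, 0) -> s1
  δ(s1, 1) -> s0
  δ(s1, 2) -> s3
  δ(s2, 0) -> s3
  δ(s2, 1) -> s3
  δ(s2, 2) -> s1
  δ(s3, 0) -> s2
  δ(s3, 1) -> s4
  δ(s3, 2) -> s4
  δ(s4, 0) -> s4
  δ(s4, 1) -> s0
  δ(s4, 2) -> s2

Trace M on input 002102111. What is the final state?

s0 --0--> s1
s1 --0--> s1
s1 --2--> s3
s3 --1--> s4
s4 --0--> s4
s4 --2--> s2
s2 --1--> s3
s3 --1--> s4
s4 --1--> s0

s0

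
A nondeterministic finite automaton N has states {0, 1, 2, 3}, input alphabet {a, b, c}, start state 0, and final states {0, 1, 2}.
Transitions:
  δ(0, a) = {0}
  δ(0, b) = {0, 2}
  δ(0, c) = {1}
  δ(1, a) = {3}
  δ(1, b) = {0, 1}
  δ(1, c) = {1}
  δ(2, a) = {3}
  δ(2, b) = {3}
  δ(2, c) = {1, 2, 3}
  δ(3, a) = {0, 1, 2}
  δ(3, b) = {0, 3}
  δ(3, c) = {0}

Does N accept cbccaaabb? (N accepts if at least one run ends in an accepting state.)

accepted

Start: {0}
read c: {1}
read b: {0, 1}
read c: {1}
read c: {1}
read a: {3}
read a: {0, 1, 2}
read a: {0, 3}
read b: {0, 2, 3}
read b: {0, 2, 3}
Reachable ∩ accepting = {0, 2} — nonempty.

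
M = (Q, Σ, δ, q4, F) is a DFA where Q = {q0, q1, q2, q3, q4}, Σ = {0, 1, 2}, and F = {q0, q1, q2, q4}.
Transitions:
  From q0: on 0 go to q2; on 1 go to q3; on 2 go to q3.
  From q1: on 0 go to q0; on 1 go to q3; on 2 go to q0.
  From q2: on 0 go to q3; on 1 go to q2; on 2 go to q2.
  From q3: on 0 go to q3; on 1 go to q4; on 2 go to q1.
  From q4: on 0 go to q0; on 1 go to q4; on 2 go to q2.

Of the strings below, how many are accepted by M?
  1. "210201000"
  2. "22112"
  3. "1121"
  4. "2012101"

3

"210201000": rejected
"22112": accepted
"1121": accepted
"2012101": accepted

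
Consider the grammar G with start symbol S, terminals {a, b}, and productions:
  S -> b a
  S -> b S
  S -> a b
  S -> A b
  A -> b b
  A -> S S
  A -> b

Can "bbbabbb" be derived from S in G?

S ⇒ bS ⇒ bAb ⇒ bSSb ⇒ bbSSb ⇒ bbbaSb ⇒ bbbaAbb ⇒ bbbabbb

yes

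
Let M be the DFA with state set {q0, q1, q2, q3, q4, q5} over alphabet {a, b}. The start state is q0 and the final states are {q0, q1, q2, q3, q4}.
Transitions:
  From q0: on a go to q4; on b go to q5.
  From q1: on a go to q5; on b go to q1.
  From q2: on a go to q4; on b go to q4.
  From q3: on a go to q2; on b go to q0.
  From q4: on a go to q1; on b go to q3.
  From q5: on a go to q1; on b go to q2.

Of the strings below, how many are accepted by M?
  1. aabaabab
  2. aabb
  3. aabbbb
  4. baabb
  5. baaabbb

aabaabab: accepted
aabb: accepted
aabbbb: accepted
baabb: accepted
baaabbb: accepted

5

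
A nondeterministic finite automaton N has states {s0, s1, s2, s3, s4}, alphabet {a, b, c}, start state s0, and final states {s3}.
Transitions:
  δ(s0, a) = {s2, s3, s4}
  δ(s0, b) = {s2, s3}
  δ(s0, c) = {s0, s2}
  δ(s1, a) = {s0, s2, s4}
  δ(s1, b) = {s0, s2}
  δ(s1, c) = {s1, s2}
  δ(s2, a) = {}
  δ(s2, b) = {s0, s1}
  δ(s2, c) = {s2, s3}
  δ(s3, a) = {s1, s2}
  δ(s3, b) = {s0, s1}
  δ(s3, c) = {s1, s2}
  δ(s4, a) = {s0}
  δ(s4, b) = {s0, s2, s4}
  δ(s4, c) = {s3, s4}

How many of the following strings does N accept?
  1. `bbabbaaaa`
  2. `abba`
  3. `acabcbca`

`bbabbaaaa`: accepted
`abba`: accepted
`acabcbca`: accepted

3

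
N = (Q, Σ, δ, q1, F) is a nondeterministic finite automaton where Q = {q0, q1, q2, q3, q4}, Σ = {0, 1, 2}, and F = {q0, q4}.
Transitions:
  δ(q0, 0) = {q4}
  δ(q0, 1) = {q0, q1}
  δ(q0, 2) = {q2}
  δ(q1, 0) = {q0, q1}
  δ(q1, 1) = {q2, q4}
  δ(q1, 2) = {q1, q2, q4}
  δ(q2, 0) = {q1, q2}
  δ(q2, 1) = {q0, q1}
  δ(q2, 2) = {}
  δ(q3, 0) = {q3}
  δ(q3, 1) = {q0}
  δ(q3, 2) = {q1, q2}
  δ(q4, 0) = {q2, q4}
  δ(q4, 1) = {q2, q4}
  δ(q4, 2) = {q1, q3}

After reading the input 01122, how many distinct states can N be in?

4

Start: {q1}
read 0: {q0, q1}
read 1: {q0, q1, q2, q4}
read 1: {q0, q1, q2, q4}
read 2: {q1, q2, q3, q4}
read 2: {q1, q2, q3, q4}
Final reachable set {q1, q2, q3, q4} has 4 states.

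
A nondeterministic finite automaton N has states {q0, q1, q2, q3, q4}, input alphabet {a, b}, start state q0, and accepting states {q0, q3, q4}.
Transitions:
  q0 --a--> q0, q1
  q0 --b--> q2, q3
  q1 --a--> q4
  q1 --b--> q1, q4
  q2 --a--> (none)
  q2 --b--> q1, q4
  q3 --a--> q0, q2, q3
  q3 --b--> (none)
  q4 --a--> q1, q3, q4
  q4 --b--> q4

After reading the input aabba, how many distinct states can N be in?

Start: {q0}
read a: {q0, q1}
read a: {q0, q1, q4}
read b: {q1, q2, q3, q4}
read b: {q1, q4}
read a: {q1, q3, q4}
Final reachable set {q1, q3, q4} has 3 states.

3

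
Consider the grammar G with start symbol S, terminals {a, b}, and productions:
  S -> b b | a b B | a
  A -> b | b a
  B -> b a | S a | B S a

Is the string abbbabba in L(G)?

S ⇒ abB ⇒ abBSa ⇒ abSaSa ⇒ abbbaSa ⇒ abbbabba

yes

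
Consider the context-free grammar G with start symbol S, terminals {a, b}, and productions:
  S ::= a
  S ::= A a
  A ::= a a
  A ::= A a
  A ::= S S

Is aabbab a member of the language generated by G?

no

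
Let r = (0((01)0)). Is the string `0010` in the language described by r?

Split as 0·010: 0 matches 0 and ((01)0) matches 010.

yes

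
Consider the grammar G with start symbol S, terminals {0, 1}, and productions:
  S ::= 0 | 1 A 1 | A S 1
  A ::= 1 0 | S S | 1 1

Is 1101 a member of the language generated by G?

yes

S ⇒ 1A1 ⇒ 1101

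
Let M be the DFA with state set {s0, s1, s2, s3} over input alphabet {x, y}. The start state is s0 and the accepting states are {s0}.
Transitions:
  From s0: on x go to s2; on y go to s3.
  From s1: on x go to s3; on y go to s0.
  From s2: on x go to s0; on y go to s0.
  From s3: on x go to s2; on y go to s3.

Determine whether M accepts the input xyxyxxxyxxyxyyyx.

rejected

s0 --x--> s2
s2 --y--> s0
s0 --x--> s2
s2 --y--> s0
s0 --x--> s2
s2 --x--> s0
s0 --x--> s2
s2 --y--> s0
s0 --x--> s2
s2 --x--> s0
s0 --y--> s3
s3 --x--> s2
s2 --y--> s0
s0 --y--> s3
s3 --y--> s3
s3 --x--> s2
End in state s2, which is not an accepting state.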